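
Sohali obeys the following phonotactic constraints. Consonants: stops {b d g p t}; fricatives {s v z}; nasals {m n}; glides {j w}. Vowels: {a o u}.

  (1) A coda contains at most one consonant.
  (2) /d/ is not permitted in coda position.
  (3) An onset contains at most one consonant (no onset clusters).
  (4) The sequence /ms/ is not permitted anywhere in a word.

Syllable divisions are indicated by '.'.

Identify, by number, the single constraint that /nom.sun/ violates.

4

/nom.sun/: contains banned sequence /ms/.
This is a violation of constraint 4: "The sequence /ms/ is not permitted anywhere in a word."
The remaining constraints (1, 2, 3) are satisfied.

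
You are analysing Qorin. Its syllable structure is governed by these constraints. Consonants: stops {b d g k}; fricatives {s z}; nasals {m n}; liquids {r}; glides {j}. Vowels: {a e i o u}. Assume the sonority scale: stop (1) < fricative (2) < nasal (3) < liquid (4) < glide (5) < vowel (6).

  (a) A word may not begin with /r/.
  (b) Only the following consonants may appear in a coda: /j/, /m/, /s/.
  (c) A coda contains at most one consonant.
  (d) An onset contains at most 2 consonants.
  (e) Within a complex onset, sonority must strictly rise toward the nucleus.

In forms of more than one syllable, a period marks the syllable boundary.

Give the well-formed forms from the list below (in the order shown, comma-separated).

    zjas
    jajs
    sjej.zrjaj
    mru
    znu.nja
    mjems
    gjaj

zjas, mru, znu.nja, gjaj

zjas — σ1 onset /zj/ (2→5 rises), coda /s/ ok → well-formed
jajs — violates constraint (c): syllable 1 coda /js/ has 2 consonants (> 1) → ill-formed
sjej.zrjaj — violates constraint (d): syllable 2 onset /zrj/ has 3 consonants (> 2) → ill-formed
mru — σ1 onset /mr/ (3→4 rises), coda /∅/ ok → well-formed
znu.nja — σ1 onset /zn/ (2→3 rises), coda /∅/ ok; σ2 onset /nj/ (3→5 rises), coda /∅/ ok → well-formed
mjems — violates constraint (c): syllable 1 coda /ms/ has 2 consonants (> 1) → ill-formed
gjaj — σ1 onset /gj/ (1→5 rises), coda /j/ ok → well-formed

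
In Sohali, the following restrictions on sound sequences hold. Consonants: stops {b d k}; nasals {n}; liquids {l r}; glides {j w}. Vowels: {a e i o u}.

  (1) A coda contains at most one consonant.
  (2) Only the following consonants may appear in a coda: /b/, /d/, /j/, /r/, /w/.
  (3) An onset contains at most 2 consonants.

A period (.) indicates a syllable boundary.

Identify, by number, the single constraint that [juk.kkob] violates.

[juk.kkob]: syllable 1 coda contains /k/, which is not a licensed coda consonant.
This is a violation of constraint 2: "Only the following consonants may appear in a coda: /b/, /d/, /j/, /r/, /w/."
The remaining constraints (1, 3) are satisfied.

2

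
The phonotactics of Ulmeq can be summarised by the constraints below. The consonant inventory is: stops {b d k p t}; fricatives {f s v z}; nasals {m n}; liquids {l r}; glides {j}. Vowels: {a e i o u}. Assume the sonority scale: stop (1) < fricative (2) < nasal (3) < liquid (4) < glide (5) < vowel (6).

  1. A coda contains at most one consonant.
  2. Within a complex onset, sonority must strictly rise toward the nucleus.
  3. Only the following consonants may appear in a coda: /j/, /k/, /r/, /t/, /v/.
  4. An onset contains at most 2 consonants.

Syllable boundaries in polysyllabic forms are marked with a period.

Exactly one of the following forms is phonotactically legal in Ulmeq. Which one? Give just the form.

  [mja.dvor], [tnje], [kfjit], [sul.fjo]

[mja.dvor] — σ1 onset /mj/ (3→5 rises), coda /∅/ ok; σ2 onset /dv/ (1→2 rises), coda /r/ ok → phonotactically legal
[tnje] — violates constraint 4: syllable 1 onset /tnj/ has 3 consonants (> 2) → phonotactically illegal
[kfjit] — violates constraint 4: syllable 1 onset /kfj/ has 3 consonants (> 2) → phonotactically illegal
[sul.fjo] — violates constraint 3: syllable 1 coda contains /l/, which is not a licensed coda consonant → phonotactically illegal

[mja.dvor]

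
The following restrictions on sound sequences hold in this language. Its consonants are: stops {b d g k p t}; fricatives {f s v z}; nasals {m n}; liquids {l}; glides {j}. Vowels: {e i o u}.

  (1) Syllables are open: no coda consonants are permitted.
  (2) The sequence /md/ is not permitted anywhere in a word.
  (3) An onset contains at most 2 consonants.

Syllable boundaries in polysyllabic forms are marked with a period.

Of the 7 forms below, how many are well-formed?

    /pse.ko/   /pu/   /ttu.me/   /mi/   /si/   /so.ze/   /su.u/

/pse.ko/ — σ1 onset /ps/ (2C), coda /∅/ ok; σ2 onset /k/, coda /∅/ ok → well-formed
/pu/ — σ1 onset /p/, coda /∅/ ok → well-formed
/ttu.me/ — σ1 onset /tt/ (2C), coda /∅/ ok; σ2 onset /m/, coda /∅/ ok → well-formed
/mi/ — σ1 onset /m/, coda /∅/ ok → well-formed
/si/ — σ1 onset /s/, coda /∅/ ok → well-formed
/so.ze/ — σ1 onset /s/, coda /∅/ ok; σ2 onset /z/, coda /∅/ ok → well-formed
/su.u/ — σ1 onset /s/, coda /∅/ ok; σ2 onset /∅/, coda /∅/ ok → well-formed
Well-formed: /pse.ko/, /pu/, /ttu.me/, /mi/, /si/, /so.ze/, /su.u/ → 7.

7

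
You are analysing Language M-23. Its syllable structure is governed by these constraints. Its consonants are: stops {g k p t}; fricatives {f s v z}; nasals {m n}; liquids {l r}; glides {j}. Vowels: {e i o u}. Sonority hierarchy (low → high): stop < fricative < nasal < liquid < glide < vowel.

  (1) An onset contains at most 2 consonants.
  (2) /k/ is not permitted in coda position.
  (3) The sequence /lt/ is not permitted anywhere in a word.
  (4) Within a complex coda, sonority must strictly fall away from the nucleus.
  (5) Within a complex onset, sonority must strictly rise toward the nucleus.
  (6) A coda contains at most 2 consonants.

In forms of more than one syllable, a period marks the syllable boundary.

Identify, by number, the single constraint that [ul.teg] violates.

3

[ul.teg]: contains banned sequence /lt/.
This is a violation of constraint 3: "The sequence /lt/ is not permitted anywhere in a word."
The remaining constraints (1, 2, 4, 5, 6) are satisfied.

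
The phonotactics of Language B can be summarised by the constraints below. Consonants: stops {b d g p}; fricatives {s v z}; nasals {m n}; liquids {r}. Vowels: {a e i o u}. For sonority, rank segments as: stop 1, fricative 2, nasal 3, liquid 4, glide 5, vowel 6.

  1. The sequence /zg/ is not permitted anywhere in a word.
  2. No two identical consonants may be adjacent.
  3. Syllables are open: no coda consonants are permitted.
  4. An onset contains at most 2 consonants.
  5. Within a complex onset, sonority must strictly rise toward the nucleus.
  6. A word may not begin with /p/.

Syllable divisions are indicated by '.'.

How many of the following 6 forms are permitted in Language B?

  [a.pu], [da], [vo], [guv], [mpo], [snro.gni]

[a.pu] — σ1 onset /∅/, coda /∅/ ok; σ2 onset /p/, coda /∅/ ok → permitted
[da] — σ1 onset /d/, coda /∅/ ok → permitted
[vo] — σ1 onset /v/, coda /∅/ ok → permitted
[guv] — violates constraint 3: syllable 1 coda /v/ has 1 consonant (> 0) → not permitted
[mpo] — violates constraint 5: syllable 1 onset /mp/: /m/ (nasal, 3) → /p/ (stop, 1) does not rise → not permitted
[snro.gni] — violates constraint 4: syllable 1 onset /snr/ has 3 consonants (> 2) → not permitted
Permitted: [a.pu], [da], [vo] → 3.

3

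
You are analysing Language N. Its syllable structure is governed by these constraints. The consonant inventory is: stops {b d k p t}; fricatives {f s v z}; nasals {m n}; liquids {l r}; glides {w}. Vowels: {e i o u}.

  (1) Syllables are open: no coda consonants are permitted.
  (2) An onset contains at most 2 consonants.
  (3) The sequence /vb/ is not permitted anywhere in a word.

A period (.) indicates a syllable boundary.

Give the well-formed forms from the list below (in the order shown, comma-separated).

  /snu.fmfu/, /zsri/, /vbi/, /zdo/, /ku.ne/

/zdo/, /ku.ne/

/snu.fmfu/ — violates constraint 2: syllable 2 onset /fmf/ has 3 consonants (> 2) → ill-formed
/zsri/ — violates constraint 2: syllable 1 onset /zsr/ has 3 consonants (> 2) → ill-formed
/vbi/ — violates constraint 3: contains banned sequence /vb/ → ill-formed
/zdo/ — σ1 onset /zd/ (2C), coda /∅/ ok → well-formed
/ku.ne/ — σ1 onset /k/, coda /∅/ ok; σ2 onset /n/, coda /∅/ ok → well-formed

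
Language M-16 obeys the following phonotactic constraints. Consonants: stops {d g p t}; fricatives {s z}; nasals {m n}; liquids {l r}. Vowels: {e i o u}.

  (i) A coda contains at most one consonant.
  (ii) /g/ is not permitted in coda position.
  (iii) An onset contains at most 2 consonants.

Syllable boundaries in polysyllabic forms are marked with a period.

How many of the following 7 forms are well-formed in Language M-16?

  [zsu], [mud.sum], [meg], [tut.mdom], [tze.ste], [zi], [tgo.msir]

[zsu] — σ1 onset /zs/ (2C), coda /∅/ ok → well-formed
[mud.sum] — σ1 onset /m/, coda /d/ ok; σ2 onset /s/, coda /m/ ok → well-formed
[meg] — violates constraint (ii): syllable 1 coda contains /g/ → ill-formed
[tut.mdom] — σ1 onset /t/, coda /t/ ok; σ2 onset /md/ (2C), coda /m/ ok → well-formed
[tze.ste] — σ1 onset /tz/ (2C), coda /∅/ ok; σ2 onset /st/ (2C), coda /∅/ ok → well-formed
[zi] — σ1 onset /z/, coda /∅/ ok → well-formed
[tgo.msir] — σ1 onset /tg/ (2C), coda /∅/ ok; σ2 onset /ms/ (2C), coda /r/ ok → well-formed
Well-formed: [zsu], [mud.sum], [tut.mdom], [tze.ste], [zi], [tgo.msir] → 6.

6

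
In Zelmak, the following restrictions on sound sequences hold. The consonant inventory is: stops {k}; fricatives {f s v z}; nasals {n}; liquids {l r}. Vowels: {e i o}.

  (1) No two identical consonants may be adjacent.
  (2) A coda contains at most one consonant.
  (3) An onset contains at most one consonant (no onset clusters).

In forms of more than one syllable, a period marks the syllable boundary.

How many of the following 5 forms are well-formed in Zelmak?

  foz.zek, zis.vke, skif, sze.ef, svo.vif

0

foz.zek — violates constraint 1: adjacent identical consonants /zz/ → ill-formed
zis.vke — violates constraint 3: syllable 2 onset /vk/ has 2 consonants (> 1) → ill-formed
skif — violates constraint 3: syllable 1 onset /sk/ has 2 consonants (> 1) → ill-formed
sze.ef — violates constraint 3: syllable 1 onset /sz/ has 2 consonants (> 1) → ill-formed
svo.vif — violates constraint 3: syllable 1 onset /sv/ has 2 consonants (> 1) → ill-formed
No form is well-formed → 0.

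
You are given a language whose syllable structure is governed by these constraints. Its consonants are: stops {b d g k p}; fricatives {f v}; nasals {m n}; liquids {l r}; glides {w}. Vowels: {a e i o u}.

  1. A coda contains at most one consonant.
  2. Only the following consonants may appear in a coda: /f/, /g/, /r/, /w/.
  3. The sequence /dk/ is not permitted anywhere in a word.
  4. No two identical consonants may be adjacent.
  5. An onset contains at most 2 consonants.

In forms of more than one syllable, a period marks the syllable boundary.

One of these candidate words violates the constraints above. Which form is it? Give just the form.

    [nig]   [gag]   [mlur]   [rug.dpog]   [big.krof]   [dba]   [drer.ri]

[nig] — σ1 onset /n/, coda /g/ ok → licit
[gag] — σ1 onset /g/, coda /g/ ok → licit
[mlur] — σ1 onset /ml/ (2C), coda /r/ ok → licit
[rug.dpog] — σ1 onset /r/, coda /g/ ok; σ2 onset /dp/ (2C), coda /g/ ok → licit
[big.krof] — σ1 onset /b/, coda /g/ ok; σ2 onset /kr/ (2C), coda /f/ ok → licit
[dba] — σ1 onset /db/ (2C), coda /∅/ ok → licit
[drer.ri] — violates constraint 4: adjacent identical consonants /rr/ → illicit

[drer.ri]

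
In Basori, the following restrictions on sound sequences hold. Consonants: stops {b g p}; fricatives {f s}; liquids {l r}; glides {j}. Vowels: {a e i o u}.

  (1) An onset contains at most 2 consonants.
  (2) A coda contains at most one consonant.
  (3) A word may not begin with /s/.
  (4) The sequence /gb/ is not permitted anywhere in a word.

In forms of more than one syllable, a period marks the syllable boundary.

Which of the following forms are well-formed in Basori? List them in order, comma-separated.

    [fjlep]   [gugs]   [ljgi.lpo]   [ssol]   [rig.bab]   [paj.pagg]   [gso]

[fjlep] — violates constraint 1: syllable 1 onset /fjl/ has 3 consonants (> 2) → ill-formed
[gugs] — violates constraint 2: syllable 1 coda /gs/ has 2 consonants (> 1) → ill-formed
[ljgi.lpo] — violates constraint 1: syllable 1 onset /ljg/ has 3 consonants (> 2) → ill-formed
[ssol] — violates constraint 3: word begins with /s/ → ill-formed
[rig.bab] — violates constraint 4: contains banned sequence /gb/ → ill-formed
[paj.pagg] — violates constraint 2: syllable 2 coda /gg/ has 2 consonants (> 1) → ill-formed
[gso] — σ1 onset /gs/ (2C), coda /∅/ ok → well-formed

[gso]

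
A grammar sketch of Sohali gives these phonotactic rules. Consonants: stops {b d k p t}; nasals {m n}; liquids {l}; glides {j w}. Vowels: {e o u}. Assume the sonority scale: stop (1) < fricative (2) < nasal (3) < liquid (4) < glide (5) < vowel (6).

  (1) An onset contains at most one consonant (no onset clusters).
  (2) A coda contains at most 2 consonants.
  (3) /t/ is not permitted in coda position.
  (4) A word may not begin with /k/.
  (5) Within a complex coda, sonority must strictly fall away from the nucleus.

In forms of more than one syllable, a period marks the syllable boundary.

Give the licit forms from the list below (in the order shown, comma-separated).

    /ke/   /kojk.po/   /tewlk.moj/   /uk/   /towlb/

/ke/ — violates constraint 4: word begins with /k/ → illicit
/kojk.po/ — violates constraint 4: word begins with /k/ → illicit
/tewlk.moj/ — violates constraint 2: syllable 1 coda /wlk/ has 3 consonants (> 2) → illicit
/uk/ — σ1 onset /∅/, coda /k/ ok → licit
/towlb/ — violates constraint 2: syllable 1 coda /wlb/ has 3 consonants (> 2) → illicit

/uk/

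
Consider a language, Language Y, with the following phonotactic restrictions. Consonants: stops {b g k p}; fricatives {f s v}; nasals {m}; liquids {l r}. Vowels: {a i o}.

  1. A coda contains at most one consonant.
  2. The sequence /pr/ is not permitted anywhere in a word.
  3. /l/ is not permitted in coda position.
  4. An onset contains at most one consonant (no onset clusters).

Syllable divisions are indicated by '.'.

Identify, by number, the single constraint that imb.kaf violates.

imb.kaf: syllable 1 coda /mb/ has 2 consonants (> 1).
This is a violation of constraint 1: "A coda contains at most one consonant."
The remaining constraints (2, 3, 4) are satisfied.

1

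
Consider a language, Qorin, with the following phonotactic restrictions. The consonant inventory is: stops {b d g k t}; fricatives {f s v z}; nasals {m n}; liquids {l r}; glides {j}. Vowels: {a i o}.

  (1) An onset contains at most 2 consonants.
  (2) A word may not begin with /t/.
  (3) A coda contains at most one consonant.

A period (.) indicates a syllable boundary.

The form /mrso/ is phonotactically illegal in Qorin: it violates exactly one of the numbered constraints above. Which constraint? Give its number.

/mrso/: syllable 1 onset /mrs/ has 3 consonants (> 2).
This is a violation of constraint 1: "An onset contains at most 2 consonants."
The remaining constraints (2, 3) are satisfied.

1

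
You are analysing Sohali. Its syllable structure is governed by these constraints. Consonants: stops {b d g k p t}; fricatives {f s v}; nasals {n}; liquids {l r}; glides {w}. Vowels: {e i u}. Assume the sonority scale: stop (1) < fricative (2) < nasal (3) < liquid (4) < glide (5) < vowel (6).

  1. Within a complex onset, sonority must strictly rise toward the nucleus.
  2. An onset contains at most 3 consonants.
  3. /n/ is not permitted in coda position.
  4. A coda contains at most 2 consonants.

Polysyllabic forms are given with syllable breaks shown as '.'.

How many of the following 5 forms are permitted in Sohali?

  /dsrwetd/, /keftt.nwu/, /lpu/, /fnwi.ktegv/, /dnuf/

/dsrwetd/ — violates constraint 2: syllable 1 onset /dsrw/ has 4 consonants (> 3) → not permitted
/keftt.nwu/ — violates constraint 4: syllable 1 coda /ftt/ has 3 consonants (> 2) → not permitted
/lpu/ — violates constraint 1: syllable 1 onset /lp/: /l/ (liquid, 4) → /p/ (stop, 1) does not rise → not permitted
/fnwi.ktegv/ — violates constraint 1: syllable 2 onset /kt/: /k/ (stop, 1) → /t/ (stop, 1) does not rise → not permitted
/dnuf/ — σ1 onset /dn/ (1→3 rises), coda /f/ ok → permitted
Permitted: /dnuf/ → 1.

1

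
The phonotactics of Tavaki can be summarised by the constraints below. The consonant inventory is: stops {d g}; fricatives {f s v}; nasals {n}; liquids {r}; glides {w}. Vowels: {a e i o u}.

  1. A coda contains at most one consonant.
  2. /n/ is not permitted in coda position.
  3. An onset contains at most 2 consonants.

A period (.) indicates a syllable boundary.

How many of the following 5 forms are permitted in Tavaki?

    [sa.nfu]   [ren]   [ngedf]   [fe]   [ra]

[sa.nfu] — σ1 onset /s/, coda /∅/ ok; σ2 onset /nf/ (2C), coda /∅/ ok → permitted
[ren] — violates constraint 2: syllable 1 coda contains /n/ → not permitted
[ngedf] — violates constraint 1: syllable 1 coda /df/ has 2 consonants (> 1) → not permitted
[fe] — σ1 onset /f/, coda /∅/ ok → permitted
[ra] — σ1 onset /r/, coda /∅/ ok → permitted
Permitted: [sa.nfu], [fe], [ra] → 3.

3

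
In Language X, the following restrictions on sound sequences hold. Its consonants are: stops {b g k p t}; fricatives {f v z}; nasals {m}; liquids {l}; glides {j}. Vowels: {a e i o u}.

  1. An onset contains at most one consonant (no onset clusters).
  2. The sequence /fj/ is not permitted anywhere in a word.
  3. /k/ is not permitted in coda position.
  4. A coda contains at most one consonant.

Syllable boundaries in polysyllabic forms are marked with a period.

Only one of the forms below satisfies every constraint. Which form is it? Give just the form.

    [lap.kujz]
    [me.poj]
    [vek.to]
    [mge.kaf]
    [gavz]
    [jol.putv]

[lap.kujz] — violates constraint 4: syllable 2 coda /jz/ has 2 consonants (> 1) → ill-formed
[me.poj] — σ1 onset /m/, coda /∅/ ok; σ2 onset /p/, coda /j/ ok → well-formed
[vek.to] — violates constraint 3: syllable 1 coda contains /k/ → ill-formed
[mge.kaf] — violates constraint 1: syllable 1 onset /mg/ has 2 consonants (> 1) → ill-formed
[gavz] — violates constraint 4: syllable 1 coda /vz/ has 2 consonants (> 1) → ill-formed
[jol.putv] — violates constraint 4: syllable 2 coda /tv/ has 2 consonants (> 1) → ill-formed

[me.poj]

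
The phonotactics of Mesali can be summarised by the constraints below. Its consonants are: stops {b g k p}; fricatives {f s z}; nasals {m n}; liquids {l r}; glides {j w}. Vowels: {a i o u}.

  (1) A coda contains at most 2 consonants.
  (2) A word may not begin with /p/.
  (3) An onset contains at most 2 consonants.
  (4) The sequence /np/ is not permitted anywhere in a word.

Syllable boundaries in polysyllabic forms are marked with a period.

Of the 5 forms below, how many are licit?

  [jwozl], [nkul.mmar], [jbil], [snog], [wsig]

[jwozl] — σ1 onset /jw/ (2C), coda /zl/ (2C) ok → licit
[nkul.mmar] — σ1 onset /nk/ (2C), coda /l/ ok; σ2 onset /mm/ (2C), coda /r/ ok → licit
[jbil] — σ1 onset /jb/ (2C), coda /l/ ok → licit
[snog] — σ1 onset /sn/ (2C), coda /g/ ok → licit
[wsig] — σ1 onset /ws/ (2C), coda /g/ ok → licit
Licit: [jwozl], [nkul.mmar], [jbil], [snog], [wsig] → 5.

5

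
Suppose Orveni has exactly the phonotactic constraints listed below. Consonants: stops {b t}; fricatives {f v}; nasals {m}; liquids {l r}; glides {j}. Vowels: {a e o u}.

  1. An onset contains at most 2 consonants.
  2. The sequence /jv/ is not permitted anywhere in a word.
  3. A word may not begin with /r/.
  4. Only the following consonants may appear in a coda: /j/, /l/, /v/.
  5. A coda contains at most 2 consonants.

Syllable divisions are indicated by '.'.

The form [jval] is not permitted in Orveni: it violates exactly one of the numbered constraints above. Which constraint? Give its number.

[jval]: contains banned sequence /jv/.
This is a violation of constraint 2: "The sequence /jv/ is not permitted anywhere in a word."
The remaining constraints (1, 3, 4, 5) are satisfied.

2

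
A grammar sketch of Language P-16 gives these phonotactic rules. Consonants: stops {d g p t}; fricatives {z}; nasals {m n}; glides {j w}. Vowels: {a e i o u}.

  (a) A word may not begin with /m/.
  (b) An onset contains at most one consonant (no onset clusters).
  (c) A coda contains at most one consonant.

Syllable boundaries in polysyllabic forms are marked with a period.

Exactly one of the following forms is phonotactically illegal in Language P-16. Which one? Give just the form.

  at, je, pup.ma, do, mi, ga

mi

at — σ1 onset /∅/, coda /t/ ok → phonotactically legal
je — σ1 onset /j/, coda /∅/ ok → phonotactically legal
pup.ma — σ1 onset /p/, coda /p/ ok; σ2 onset /m/, coda /∅/ ok → phonotactically legal
do — σ1 onset /d/, coda /∅/ ok → phonotactically legal
mi — violates constraint (a): word begins with /m/ → phonotactically illegal
ga — σ1 onset /g/, coda /∅/ ok → phonotactically legal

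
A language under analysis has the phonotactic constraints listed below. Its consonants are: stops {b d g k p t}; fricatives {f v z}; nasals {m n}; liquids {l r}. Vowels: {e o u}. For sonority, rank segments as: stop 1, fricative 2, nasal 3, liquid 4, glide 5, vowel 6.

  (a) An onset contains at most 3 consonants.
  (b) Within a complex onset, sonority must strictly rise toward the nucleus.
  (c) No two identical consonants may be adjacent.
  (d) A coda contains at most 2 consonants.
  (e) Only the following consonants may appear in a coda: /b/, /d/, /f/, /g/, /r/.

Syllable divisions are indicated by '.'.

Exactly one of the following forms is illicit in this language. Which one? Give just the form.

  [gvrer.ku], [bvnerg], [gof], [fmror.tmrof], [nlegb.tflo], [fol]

[gvrer.ku] — σ1 onset /gvr/ (1→2→4 rises), coda /r/ ok; σ2 onset /k/, coda /∅/ ok → licit
[bvnerg] — σ1 onset /bvn/ (1→2→3 rises), coda /rg/ (2C) ok → licit
[gof] — σ1 onset /g/, coda /f/ ok → licit
[fmror.tmrof] — σ1 onset /fmr/ (2→3→4 rises), coda /r/ ok; σ2 onset /tmr/ (1→3→4 rises), coda /f/ ok → licit
[nlegb.tflo] — σ1 onset /nl/ (3→4 rises), coda /gb/ (2C) ok; σ2 onset /tfl/ (1→2→4 rises), coda /∅/ ok → licit
[fol] — violates constraint (e): syllable 1 coda contains /l/, which is not a licensed coda consonant → illicit

[fol]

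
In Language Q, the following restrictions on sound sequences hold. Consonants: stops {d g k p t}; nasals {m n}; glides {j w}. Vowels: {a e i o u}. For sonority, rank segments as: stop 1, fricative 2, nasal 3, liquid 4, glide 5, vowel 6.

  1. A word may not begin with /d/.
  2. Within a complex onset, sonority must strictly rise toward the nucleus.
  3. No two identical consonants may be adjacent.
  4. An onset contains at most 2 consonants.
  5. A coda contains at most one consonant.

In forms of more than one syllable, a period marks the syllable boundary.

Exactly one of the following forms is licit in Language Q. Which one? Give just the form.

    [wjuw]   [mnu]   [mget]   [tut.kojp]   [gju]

[gju]

[wjuw] — violates constraint 2: syllable 1 onset /wj/: /w/ (glide, 5) → /j/ (glide, 5) does not rise → illicit
[mnu] — violates constraint 2: syllable 1 onset /mn/: /m/ (nasal, 3) → /n/ (nasal, 3) does not rise → illicit
[mget] — violates constraint 2: syllable 1 onset /mg/: /m/ (nasal, 3) → /g/ (stop, 1) does not rise → illicit
[tut.kojp] — violates constraint 5: syllable 2 coda /jp/ has 2 consonants (> 1) → illicit
[gju] — σ1 onset /gj/ (1→5 rises), coda /∅/ ok → licit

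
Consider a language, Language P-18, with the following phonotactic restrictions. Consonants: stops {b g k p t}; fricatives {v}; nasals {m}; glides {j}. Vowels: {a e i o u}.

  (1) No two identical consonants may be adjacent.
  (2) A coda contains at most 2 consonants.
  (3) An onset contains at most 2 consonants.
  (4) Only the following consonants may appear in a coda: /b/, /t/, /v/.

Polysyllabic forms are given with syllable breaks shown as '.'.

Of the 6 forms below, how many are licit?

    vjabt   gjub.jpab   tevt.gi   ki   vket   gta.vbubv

6

vjabt — σ1 onset /vj/ (2C), coda /bt/ (2C) ok → licit
gjub.jpab — σ1 onset /gj/ (2C), coda /b/ ok; σ2 onset /jp/ (2C), coda /b/ ok → licit
tevt.gi — σ1 onset /t/, coda /vt/ (2C) ok; σ2 onset /g/, coda /∅/ ok → licit
ki — σ1 onset /k/, coda /∅/ ok → licit
vket — σ1 onset /vk/ (2C), coda /t/ ok → licit
gta.vbubv — σ1 onset /gt/ (2C), coda /∅/ ok; σ2 onset /vb/ (2C), coda /bv/ (2C) ok → licit
Licit: vjabt, gjub.jpab, tevt.gi, ki, vket, gta.vbubv → 6.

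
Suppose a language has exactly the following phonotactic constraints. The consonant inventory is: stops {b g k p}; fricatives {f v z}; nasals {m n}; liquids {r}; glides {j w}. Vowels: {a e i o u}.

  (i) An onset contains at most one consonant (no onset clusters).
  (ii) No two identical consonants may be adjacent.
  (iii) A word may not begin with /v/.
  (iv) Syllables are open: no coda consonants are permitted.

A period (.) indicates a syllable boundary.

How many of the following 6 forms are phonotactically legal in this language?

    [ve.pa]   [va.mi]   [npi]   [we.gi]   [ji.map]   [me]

[ve.pa] — violates constraint (iii): word begins with /v/ → phonotactically illegal
[va.mi] — violates constraint (iii): word begins with /v/ → phonotactically illegal
[npi] — violates constraint (i): syllable 1 onset /np/ has 2 consonants (> 1) → phonotactically illegal
[we.gi] — σ1 onset /w/, coda /∅/ ok; σ2 onset /g/, coda /∅/ ok → phonotactically legal
[ji.map] — violates constraint (iv): syllable 2 coda /p/ has 1 consonant (> 0) → phonotactically illegal
[me] — σ1 onset /m/, coda /∅/ ok → phonotactically legal
Phonotactically legal: [we.gi], [me] → 2.

2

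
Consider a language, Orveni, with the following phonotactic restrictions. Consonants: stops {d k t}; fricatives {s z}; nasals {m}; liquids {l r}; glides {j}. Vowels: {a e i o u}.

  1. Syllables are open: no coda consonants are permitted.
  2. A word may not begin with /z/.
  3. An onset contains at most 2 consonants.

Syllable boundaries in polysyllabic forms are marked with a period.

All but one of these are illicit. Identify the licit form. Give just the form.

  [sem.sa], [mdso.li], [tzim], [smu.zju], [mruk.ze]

[sem.sa] — violates constraint 1: syllable 1 coda /m/ has 1 consonant (> 0) → illicit
[mdso.li] — violates constraint 3: syllable 1 onset /mds/ has 3 consonants (> 2) → illicit
[tzim] — violates constraint 1: syllable 1 coda /m/ has 1 consonant (> 0) → illicit
[smu.zju] — σ1 onset /sm/ (2C), coda /∅/ ok; σ2 onset /zj/ (2C), coda /∅/ ok → licit
[mruk.ze] — violates constraint 1: syllable 1 coda /k/ has 1 consonant (> 0) → illicit

[smu.zju]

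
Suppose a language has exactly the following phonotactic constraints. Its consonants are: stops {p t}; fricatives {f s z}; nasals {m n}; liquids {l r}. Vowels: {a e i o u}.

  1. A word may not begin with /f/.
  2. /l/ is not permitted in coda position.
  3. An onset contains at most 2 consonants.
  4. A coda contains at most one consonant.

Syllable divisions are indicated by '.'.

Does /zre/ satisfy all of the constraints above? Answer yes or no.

/zre/ — σ1 onset /zr/ (2C), coda /∅/ ok → permitted

yes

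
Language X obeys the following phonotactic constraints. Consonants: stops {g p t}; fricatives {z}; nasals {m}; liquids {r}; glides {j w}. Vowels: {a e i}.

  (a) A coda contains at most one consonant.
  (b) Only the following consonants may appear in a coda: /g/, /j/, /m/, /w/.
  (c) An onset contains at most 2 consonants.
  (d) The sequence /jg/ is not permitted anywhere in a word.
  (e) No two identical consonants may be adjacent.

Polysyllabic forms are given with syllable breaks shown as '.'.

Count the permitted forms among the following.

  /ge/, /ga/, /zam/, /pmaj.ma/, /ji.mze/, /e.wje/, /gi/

/ge/ — σ1 onset /g/, coda /∅/ ok → permitted
/ga/ — σ1 onset /g/, coda /∅/ ok → permitted
/zam/ — σ1 onset /z/, coda /m/ ok → permitted
/pmaj.ma/ — σ1 onset /pm/ (2C), coda /j/ ok; σ2 onset /m/, coda /∅/ ok → permitted
/ji.mze/ — σ1 onset /j/, coda /∅/ ok; σ2 onset /mz/ (2C), coda /∅/ ok → permitted
/e.wje/ — σ1 onset /∅/, coda /∅/ ok; σ2 onset /wj/ (2C), coda /∅/ ok → permitted
/gi/ — σ1 onset /g/, coda /∅/ ok → permitted
Permitted: /ge/, /ga/, /zam/, /pmaj.ma/, /ji.mze/, /e.wje/, /gi/ → 7.

7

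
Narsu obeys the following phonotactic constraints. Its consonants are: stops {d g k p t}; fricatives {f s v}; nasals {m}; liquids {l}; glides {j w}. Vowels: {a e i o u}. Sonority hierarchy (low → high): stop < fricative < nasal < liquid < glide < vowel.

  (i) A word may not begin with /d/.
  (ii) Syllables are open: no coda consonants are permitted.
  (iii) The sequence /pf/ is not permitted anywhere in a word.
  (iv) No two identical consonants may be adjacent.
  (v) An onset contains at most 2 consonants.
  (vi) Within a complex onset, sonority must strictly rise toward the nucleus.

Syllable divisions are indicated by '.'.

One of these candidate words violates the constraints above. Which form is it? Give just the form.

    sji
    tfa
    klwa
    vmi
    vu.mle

sji — σ1 onset /sj/ (2→5 rises), coda /∅/ ok → permitted
tfa — σ1 onset /tf/ (1→2 rises), coda /∅/ ok → permitted
klwa — violates constraint (v): syllable 1 onset /klw/ has 3 consonants (> 2) → not permitted
vmi — σ1 onset /vm/ (2→3 rises), coda /∅/ ok → permitted
vu.mle — σ1 onset /v/, coda /∅/ ok; σ2 onset /ml/ (3→4 rises), coda /∅/ ok → permitted

klwa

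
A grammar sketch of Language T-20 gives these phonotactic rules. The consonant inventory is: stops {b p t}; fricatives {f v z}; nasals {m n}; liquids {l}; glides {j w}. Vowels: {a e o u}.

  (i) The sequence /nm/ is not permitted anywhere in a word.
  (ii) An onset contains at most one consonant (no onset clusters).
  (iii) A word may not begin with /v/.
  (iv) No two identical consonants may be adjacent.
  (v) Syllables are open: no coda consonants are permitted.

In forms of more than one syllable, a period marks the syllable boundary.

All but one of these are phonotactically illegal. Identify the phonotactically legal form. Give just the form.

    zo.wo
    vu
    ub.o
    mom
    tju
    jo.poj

zo.wo — σ1 onset /z/, coda /∅/ ok; σ2 onset /w/, coda /∅/ ok → phonotactically legal
vu — violates constraint (iii): word begins with /v/ → phonotactically illegal
ub.o — violates constraint (v): syllable 1 coda /b/ has 1 consonant (> 0) → phonotactically illegal
mom — violates constraint (v): syllable 1 coda /m/ has 1 consonant (> 0) → phonotactically illegal
tju — violates constraint (ii): syllable 1 onset /tj/ has 2 consonants (> 1) → phonotactically illegal
jo.poj — violates constraint (v): syllable 2 coda /j/ has 1 consonant (> 0) → phonotactically illegal

zo.wo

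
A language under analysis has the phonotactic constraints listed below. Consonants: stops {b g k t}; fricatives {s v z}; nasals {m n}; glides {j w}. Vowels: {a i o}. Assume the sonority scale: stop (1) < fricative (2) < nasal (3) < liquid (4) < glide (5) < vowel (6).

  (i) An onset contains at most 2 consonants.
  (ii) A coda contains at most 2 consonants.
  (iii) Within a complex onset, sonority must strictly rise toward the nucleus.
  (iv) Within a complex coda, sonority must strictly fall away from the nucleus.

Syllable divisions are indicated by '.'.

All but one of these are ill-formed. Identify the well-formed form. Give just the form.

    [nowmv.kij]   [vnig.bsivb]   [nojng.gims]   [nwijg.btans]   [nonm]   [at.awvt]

[nowmv.kij] — violates constraint (ii): syllable 1 coda /wmv/ has 3 consonants (> 2) → ill-formed
[vnig.bsivb] — σ1 onset /vn/ (2→3 rises), coda /g/ ok; σ2 onset /bs/ (1→2 rises), coda /vb/ (2→1 falls) ok → well-formed
[nojng.gims] — violates constraint (ii): syllable 1 coda /jng/ has 3 consonants (> 2) → ill-formed
[nwijg.btans] — violates constraint (iii): syllable 2 onset /bt/: /b/ (stop, 1) → /t/ (stop, 1) does not rise → ill-formed
[nonm] — violates constraint (iv): syllable 1 coda /nm/: /n/ (nasal, 3) → /m/ (nasal, 3) does not fall → ill-formed
[at.awvt] — violates constraint (ii): syllable 2 coda /wvt/ has 3 consonants (> 2) → ill-formed

[vnig.bsivb]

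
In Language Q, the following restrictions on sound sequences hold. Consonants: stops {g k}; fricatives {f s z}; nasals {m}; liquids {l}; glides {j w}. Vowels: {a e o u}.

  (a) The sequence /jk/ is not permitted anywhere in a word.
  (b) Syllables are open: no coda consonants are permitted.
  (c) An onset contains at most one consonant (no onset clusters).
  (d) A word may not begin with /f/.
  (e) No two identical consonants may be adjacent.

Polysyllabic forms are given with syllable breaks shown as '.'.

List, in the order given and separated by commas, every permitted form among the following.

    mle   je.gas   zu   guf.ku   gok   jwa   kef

zu

mle — violates constraint (c): syllable 1 onset /ml/ has 2 consonants (> 1) → not permitted
je.gas — violates constraint (b): syllable 2 coda /s/ has 1 consonant (> 0) → not permitted
zu — σ1 onset /z/, coda /∅/ ok → permitted
guf.ku — violates constraint (b): syllable 1 coda /f/ has 1 consonant (> 0) → not permitted
gok — violates constraint (b): syllable 1 coda /k/ has 1 consonant (> 0) → not permitted
jwa — violates constraint (c): syllable 1 onset /jw/ has 2 consonants (> 1) → not permitted
kef — violates constraint (b): syllable 1 coda /f/ has 1 consonant (> 0) → not permitted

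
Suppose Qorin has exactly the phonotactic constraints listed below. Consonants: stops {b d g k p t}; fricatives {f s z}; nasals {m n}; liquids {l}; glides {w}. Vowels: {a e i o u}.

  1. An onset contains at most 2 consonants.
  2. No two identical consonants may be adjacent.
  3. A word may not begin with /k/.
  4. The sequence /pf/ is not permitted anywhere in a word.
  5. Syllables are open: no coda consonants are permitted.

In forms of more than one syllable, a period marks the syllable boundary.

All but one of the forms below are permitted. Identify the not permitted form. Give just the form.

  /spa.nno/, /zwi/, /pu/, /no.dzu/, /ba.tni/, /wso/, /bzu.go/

/spa.nno/

/spa.nno/ — violates constraint 2: adjacent identical consonants /nn/ → not permitted
/zwi/ — σ1 onset /zw/ (2C), coda /∅/ ok → permitted
/pu/ — σ1 onset /p/, coda /∅/ ok → permitted
/no.dzu/ — σ1 onset /n/, coda /∅/ ok; σ2 onset /dz/ (2C), coda /∅/ ok → permitted
/ba.tni/ — σ1 onset /b/, coda /∅/ ok; σ2 onset /tn/ (2C), coda /∅/ ok → permitted
/wso/ — σ1 onset /ws/ (2C), coda /∅/ ok → permitted
/bzu.go/ — σ1 onset /bz/ (2C), coda /∅/ ok; σ2 onset /g/, coda /∅/ ok → permitted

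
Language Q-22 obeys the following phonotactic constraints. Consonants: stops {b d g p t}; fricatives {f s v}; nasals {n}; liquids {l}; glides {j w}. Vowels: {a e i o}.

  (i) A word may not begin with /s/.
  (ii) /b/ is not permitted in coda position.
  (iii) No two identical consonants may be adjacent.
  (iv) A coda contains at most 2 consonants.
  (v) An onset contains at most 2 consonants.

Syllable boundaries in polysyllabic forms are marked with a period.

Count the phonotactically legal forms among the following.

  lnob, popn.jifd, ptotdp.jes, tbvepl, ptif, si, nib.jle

2

lnob — violates constraint (ii): syllable 1 coda contains /b/ → phonotactically illegal
popn.jifd — σ1 onset /p/, coda /pn/ (2C) ok; σ2 onset /j/, coda /fd/ (2C) ok → phonotactically legal
ptotdp.jes — violates constraint (iv): syllable 1 coda /tdp/ has 3 consonants (> 2) → phonotactically illegal
tbvepl — violates constraint (v): syllable 1 onset /tbv/ has 3 consonants (> 2) → phonotactically illegal
ptif — σ1 onset /pt/ (2C), coda /f/ ok → phonotactically legal
si — violates constraint (i): word begins with /s/ → phonotactically illegal
nib.jle — violates constraint (ii): syllable 1 coda contains /b/ → phonotactically illegal
Phonotactically legal: popn.jifd, ptif → 2.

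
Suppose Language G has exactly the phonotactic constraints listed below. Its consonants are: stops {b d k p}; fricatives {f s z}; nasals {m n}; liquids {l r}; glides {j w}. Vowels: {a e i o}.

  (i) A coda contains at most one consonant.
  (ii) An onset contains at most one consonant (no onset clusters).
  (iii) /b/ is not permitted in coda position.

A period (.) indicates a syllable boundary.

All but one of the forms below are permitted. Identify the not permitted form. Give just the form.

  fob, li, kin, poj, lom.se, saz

fob — violates constraint (iii): syllable 1 coda contains /b/ → not permitted
li — σ1 onset /l/, coda /∅/ ok → permitted
kin — σ1 onset /k/, coda /n/ ok → permitted
poj — σ1 onset /p/, coda /j/ ok → permitted
lom.se — σ1 onset /l/, coda /m/ ok; σ2 onset /s/, coda /∅/ ok → permitted
saz — σ1 onset /s/, coda /z/ ok → permitted

fob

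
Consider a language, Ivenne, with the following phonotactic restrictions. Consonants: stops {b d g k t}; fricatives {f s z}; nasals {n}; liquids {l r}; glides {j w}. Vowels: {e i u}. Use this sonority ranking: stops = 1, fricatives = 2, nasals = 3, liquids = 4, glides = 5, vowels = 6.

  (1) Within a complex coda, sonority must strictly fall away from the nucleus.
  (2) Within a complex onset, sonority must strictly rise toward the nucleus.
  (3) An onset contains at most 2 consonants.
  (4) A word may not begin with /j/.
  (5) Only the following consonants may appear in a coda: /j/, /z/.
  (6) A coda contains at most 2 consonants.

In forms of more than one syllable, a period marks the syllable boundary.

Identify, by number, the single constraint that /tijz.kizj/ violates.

1

/tijz.kizj/: syllable 2 coda /zj/: /z/ (fricative, 2) → /j/ (glide, 5) does not fall.
This is a violation of constraint 1: "Within a complex coda, sonority must strictly fall away from the nucleus."
The remaining constraints (2, 3, 4, 5, 6) are satisfied.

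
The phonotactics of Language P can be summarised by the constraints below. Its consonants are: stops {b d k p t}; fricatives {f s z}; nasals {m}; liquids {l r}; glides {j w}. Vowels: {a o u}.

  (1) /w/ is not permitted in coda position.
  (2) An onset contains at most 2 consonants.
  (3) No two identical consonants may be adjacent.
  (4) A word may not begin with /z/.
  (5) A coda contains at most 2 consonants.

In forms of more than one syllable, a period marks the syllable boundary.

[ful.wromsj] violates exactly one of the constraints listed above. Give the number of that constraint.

5

[ful.wromsj]: syllable 2 coda /msj/ has 3 consonants (> 2).
This is a violation of constraint 5: "A coda contains at most 2 consonants."
The remaining constraints (1, 2, 3, 4) are satisfied.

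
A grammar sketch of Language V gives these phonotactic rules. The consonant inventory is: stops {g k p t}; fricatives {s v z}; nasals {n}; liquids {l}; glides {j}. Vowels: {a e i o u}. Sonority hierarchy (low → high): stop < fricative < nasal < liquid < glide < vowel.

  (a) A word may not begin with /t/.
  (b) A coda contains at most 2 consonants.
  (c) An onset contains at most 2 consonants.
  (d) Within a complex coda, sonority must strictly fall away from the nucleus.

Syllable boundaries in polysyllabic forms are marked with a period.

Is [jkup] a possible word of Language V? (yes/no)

[jkup] — σ1 onset /jk/ (2C), coda /p/ ok → permitted

yes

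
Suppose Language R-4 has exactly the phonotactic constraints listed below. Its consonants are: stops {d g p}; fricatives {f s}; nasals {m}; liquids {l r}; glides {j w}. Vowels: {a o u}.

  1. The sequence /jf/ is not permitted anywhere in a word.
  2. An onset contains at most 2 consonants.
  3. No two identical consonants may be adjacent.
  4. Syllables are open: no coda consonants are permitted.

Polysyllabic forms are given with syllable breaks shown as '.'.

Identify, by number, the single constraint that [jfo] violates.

1

[jfo]: contains banned sequence /jf/.
This is a violation of constraint 1: "The sequence /jf/ is not permitted anywhere in a word."
The remaining constraints (2, 3, 4) are satisfied.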